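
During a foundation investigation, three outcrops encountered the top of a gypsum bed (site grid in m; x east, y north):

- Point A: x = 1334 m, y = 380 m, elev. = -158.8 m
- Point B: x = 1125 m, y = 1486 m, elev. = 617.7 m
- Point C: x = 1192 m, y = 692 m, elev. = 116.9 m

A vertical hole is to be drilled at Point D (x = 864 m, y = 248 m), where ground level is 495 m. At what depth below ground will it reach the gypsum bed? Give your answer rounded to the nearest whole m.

Two edge vectors: Point A→Point B = (-209, 1106, 776.5), Point A→Point C = (-142, 312, 275.7).
Normal n = (Point A→Point B) × (Point A→Point C) = (62656.2, -52641.7, 91844).
So ∂z/∂x = −n_x/n_z = −0.68220 and ∂z/∂y = −n_y/n_z = 0.57316.
Intercept c from Point A: -158.8 + 910.06 − 217.80 = 533.46.
At (864, 248): z_contact = −589.4 + 142.1 + 533.46 = 86.2 m.
Depth below ground = 495 − 86.2 = 409 m.

409 m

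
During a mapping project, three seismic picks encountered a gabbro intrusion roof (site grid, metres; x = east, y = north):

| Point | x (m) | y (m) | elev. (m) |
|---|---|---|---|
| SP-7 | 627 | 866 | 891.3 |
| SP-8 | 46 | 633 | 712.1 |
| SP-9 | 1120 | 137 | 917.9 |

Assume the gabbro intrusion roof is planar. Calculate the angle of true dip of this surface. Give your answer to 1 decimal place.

16.1°

Let the plane be z = a·x + b·y + c.
SP-8−SP-7: −581a − 233b = −179.2;  SP-9−SP-7: 493a − 729b = 26.6.
Solving gives a = 0.25414, b = 0.13538.
Gradient magnitude |∇z| = √(a² + b²) = √(0.06459 + 0.01833) = 0.28795.
True dip = arctan(0.28795) = 16.1°, dipping toward WSW (azimuth ≈ 242°).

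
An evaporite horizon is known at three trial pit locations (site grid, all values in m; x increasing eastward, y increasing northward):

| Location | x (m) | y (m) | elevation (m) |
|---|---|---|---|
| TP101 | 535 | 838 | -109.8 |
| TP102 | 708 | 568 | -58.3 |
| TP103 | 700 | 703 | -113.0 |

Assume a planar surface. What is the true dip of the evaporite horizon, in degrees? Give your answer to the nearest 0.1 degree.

Two edge vectors: TP101→TP102 = (173, -270, 51.5), TP101→TP103 = (165, -135, -3.2).
Normal n = (TP101→TP102) × (TP101→TP103) = (7816.5, 9051.1, 21195).
So ∂z/∂x = −n_x/n_z = −0.36879 and ∂z/∂y = −n_y/n_z = −0.42704.
Gradient magnitude |∇z| = √(a² + b²) = √(0.13601 + 0.18236) = 0.56424.
True dip = arctan(0.56424) = 29.4°, dipping toward NE (azimuth ≈ 041°).

29.4°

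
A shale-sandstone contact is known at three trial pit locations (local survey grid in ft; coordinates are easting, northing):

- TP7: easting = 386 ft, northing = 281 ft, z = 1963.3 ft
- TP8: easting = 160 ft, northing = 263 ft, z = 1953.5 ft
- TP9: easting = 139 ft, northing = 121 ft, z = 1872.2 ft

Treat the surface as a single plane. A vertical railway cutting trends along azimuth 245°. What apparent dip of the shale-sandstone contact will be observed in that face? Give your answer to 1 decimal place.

Two edge vectors: TP7→TP8 = (-226, -18, -9.8), TP7→TP9 = (-247, -160, -91.1).
Normal n = (TP7→TP8) × (TP7→TP9) = (71.8, -18168, 31714).
So ∂z/∂easting = −n_x/n_z = −0.00226 and ∂z/∂northing = −n_y/n_z = 0.57287.
Unit vector along 245° is (sin 245°, cos 245°) = (-0.9063, -0.4226).
Slope in that direction = a·(-0.9063) + b·(-0.4226) = −0.24005.
Apparent dip = arctan|0.24005| = 13.5° (true dip is 29.8°, so apparent ≤ true as expected).

13.5°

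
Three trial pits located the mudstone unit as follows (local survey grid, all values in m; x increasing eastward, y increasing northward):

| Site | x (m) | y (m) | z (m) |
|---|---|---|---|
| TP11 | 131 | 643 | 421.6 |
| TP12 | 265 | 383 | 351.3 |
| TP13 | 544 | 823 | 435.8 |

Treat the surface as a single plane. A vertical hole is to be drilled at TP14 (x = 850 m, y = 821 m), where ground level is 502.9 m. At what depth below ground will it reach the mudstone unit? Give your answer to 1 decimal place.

Two edge vectors: TP11→TP12 = (134, -260, -70.3), TP11→TP13 = (413, 180, 14.2).
Normal n = (TP11→TP12) × (TP11→TP13) = (8962, -30936.7, 131500).
So ∂z/∂x = −n_x/n_z = −0.06815 and ∂z/∂y = −n_y/n_z = 0.23526.
Intercept c from TP11: 421.6 + 8.93 − 151.27 = 279.26.
At (850, 821): z_contact = −57.93 + 193.15 + 279.26 = 414.47 m.
Depth below ground = 502.9 − 414.47 = 88.4 m.

88.4 m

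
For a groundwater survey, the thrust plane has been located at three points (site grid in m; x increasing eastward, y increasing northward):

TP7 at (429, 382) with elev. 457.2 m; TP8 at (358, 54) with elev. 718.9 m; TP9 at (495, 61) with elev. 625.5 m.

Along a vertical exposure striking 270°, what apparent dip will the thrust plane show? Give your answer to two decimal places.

32.95°

Two edge vectors: TP7→TP8 = (-71, -328, 261.7), TP7→TP9 = (66, -321, 168.3).
Normal n = (TP7→TP8) × (TP7→TP9) = (28803.3, 29221.5, 44439).
So ∂z/∂x = −n_x/n_z = −0.64815 and ∂z/∂y = −n_y/n_z = −0.65756.
Unit vector along 270° is (sin 270°, cos 270°) = (-1.0000, -0.0000).
Slope in that direction = a·(-1.0000) + b·(-0.0000) = 0.64815.
Apparent dip = arctan|0.64815| = 32.95° (true dip is 42.7°, so apparent ≤ true as expected).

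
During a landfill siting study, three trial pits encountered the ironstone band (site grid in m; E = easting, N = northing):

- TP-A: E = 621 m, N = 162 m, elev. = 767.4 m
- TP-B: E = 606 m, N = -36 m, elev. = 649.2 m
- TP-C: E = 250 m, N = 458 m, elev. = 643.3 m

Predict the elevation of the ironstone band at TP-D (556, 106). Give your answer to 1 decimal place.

Two edge vectors: TP-A→TP-B = (-15, -198, -118.2), TP-A→TP-C = (-371, 296, -124.1).
Normal n = (TP-A→TP-B) × (TP-A→TP-C) = (59559, 41990.7, -77898).
So ∂z/∂E = −n_x/n_z = 0.76458 and ∂z/∂N = −n_y/n_z = 0.53905.
Intercept c from TP-A: 767.4 − 474.80 − 87.33 = 205.27.
At (556, 106): z = 425.1 + 57.1 + 205.27 = 687.5 m.

687.5 m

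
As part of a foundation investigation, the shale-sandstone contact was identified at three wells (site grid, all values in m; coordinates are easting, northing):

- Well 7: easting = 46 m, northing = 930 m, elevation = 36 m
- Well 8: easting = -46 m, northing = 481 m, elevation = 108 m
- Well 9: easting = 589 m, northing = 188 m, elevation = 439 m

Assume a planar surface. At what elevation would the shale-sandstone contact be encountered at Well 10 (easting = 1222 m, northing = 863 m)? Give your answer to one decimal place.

532.9 m

Let the plane be z = a·easting + b·northing + c.
Well 8−Well 7: −92a − 449b = 72;  Well 9−Well 7: 543a − 742b = 403.
Solving gives a = 0.408635, b = −0.244085.
Then c = 36 − a·46 − b·930 = 244.20.
At (1222, 863): z = 499.4 − 210.6 + 244.20 = 532.9 m.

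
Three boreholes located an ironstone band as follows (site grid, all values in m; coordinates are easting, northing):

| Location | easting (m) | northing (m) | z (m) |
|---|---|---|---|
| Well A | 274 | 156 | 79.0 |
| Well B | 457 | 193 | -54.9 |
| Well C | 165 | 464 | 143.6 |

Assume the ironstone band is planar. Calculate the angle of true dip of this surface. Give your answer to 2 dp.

Two edge vectors: Well A→Well B = (183, 37, -133.9), Well A→Well C = (-109, 308, 64.6).
Normal n = (Well A→Well B) × (Well A→Well C) = (43631.4, 2773.3, 60397).
So ∂z/∂easting = −n_x/n_z = −0.72241 and ∂z/∂northing = −n_y/n_z = −0.04592.
Gradient magnitude |∇z| = √(a² + b²) = √(0.52188 + 0.00211) = 0.72387.
True dip = arctan(0.72387) = 35.90°, dipping toward E (azimuth ≈ 086°).

35.90°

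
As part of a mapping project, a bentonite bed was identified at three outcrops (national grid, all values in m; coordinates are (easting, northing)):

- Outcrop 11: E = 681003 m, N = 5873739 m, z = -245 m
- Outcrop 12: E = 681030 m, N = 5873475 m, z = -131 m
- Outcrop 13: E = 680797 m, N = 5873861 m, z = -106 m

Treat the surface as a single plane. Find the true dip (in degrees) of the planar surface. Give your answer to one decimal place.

48.4°

Let the plane be z = a·E + b·N + c.
Outcrop 12−Outcrop 11: 27a − 264b = 114;  Outcrop 13−Outcrop 11: −206a + 122b = 139.
Solving gives a = −0.99049, b = −0.53312.
Gradient magnitude |∇z| = √(a² + b²) = √(0.98107 + 0.28421) = 1.12485.
True dip = arctan(1.12485) = 48.4°, dipping toward ENE (azimuth ≈ 062°).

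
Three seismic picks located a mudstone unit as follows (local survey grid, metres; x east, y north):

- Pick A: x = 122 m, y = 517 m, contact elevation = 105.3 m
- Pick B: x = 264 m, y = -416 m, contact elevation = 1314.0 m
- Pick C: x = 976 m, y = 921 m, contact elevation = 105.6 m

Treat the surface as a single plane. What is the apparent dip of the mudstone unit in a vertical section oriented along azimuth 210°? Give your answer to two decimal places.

Let the plane be z = a·x + b·y + c.
Pick B−Pick A: 142a − 933b = 1208.7;  Pick C−Pick A: 854a + 404b = 0.3.
Solving gives a = 0.57202, b = −1.20844.
Unit vector along 210° is (sin 210°, cos 210°) = (-0.5000, -0.8660).
Slope in that direction = a·(-0.5000) + b·(-0.8660) = 0.76053.
Apparent dip = arctan|0.76053| = 37.25° (true dip is 53.2°, so apparent ≤ true as expected).

37.25°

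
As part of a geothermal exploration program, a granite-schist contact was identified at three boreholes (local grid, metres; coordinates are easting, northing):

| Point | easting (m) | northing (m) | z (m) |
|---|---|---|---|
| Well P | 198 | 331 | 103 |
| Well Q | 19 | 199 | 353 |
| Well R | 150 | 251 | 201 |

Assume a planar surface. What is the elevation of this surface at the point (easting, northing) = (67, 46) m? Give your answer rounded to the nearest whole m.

Let the plane be z = a·easting + b·northing + c.
Well Q−Well P: −179a − 132b = 250;  Well R−Well P: −48a − 80b = 98.
Solving gives a = −0.88477, b = −0.69414.
Then c = 103 − a·198 − b·331 = 507.94.
At (67, 46): z = −59.3 − 31.9 + 507.94 = 416.7 m.

417 m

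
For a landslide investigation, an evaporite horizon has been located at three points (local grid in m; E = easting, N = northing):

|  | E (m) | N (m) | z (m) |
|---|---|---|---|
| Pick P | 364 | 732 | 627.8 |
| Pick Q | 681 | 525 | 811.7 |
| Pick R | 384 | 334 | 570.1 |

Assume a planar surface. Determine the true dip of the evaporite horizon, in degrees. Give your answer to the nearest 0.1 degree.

35.8°

Two edge vectors: Pick P→Pick Q = (317, -207, 183.9), Pick P→Pick R = (20, -398, -57.7).
Normal n = (Pick P→Pick Q) × (Pick P→Pick R) = (85136.1, 21968.9, -122026).
So ∂z/∂E = −n_x/n_z = 0.69769 and ∂z/∂N = −n_y/n_z = 0.18003.
Gradient magnitude |∇z| = √(a² + b²) = √(0.48677 + 0.03241) = 0.72054.
True dip = arctan(0.72054) = 35.8°, dipping toward WSW (azimuth ≈ 256°).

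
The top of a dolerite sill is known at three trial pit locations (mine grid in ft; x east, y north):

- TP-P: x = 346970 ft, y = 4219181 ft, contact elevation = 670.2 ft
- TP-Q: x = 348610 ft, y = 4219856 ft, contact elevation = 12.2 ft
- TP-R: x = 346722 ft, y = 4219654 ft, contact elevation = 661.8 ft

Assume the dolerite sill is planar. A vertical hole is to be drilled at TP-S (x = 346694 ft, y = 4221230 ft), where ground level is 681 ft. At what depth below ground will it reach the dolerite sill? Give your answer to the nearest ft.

306 ft

Let the plane be z = a·x + b·y + c.
TP-Q−TP-P: 1640a + 675b = −658;  TP-R−TP-P: −248a + 473b = −8.4.
Solving gives a = −0.32399271, b = −0.18763254.
Then c = 670.2 − a·346970 − b·4219181 = 904741.59.
At (346694, 4221230): z_contact = −112326.3 − 792040.1 + 904741.59 = 375.2 ft.
Depth below ground = 681 − 375.2 = 306 ft.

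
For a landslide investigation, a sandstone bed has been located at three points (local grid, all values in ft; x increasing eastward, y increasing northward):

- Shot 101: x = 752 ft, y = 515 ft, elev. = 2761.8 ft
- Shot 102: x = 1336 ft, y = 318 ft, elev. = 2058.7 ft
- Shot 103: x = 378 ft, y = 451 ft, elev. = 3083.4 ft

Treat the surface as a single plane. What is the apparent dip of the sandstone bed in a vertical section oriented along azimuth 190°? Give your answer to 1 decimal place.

Two edge vectors: Shot 101→Shot 102 = (584, -197, -703.1), Shot 101→Shot 103 = (-374, -64, 321.6).
Normal n = (Shot 101→Shot 102) × (Shot 101→Shot 103) = (-108353.6, 75145, -111054).
So ∂z/∂x = −n_x/n_z = −0.97568 and ∂z/∂y = −n_y/n_z = 0.67665.
Unit vector along 190° is (sin 190°, cos 190°) = (-0.1736, -0.9848).
Slope in that direction = a·(-0.1736) + b·(-0.9848) = −0.49695.
Apparent dip = arctan|0.49695| = 26.4° (true dip is 49.9°, so apparent ≤ true as expected).

26.4°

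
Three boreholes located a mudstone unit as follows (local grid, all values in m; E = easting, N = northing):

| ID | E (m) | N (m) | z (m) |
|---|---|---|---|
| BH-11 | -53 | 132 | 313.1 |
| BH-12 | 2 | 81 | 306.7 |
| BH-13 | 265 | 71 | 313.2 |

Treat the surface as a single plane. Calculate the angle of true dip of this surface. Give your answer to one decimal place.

9.2°

Let the plane be z = a·E + b·N + c.
BH-12−BH-11: 55a − 51b = −6.4;  BH-13−BH-11: 318a − 61b = 0.1.
Solving gives a = 0.03075, b = 0.15865.
Gradient magnitude |∇z| = √(a² + b²) = √(0.00095 + 0.02517) = 0.16160.
True dip = arctan(0.16160) = 9.2°, dipping toward S (azimuth ≈ 191°).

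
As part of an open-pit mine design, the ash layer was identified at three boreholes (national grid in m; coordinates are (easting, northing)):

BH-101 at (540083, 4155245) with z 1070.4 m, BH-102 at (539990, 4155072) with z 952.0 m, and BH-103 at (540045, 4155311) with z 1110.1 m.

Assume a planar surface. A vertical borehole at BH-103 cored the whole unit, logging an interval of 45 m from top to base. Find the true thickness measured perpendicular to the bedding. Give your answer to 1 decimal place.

Let the plane be z = a·E + b·N + c.
BH-102−BH-101: −93a − 173b = −118.4;  BH-103−BH-101: −38a + 66b = 39.7.
Solving gives a = 0.07444, b = 0.64438.
|∇z| = √(a²+b²) = 0.64866, so dip δ = arctan(0.64866) = 32.97°.
True thickness = vertical thickness × cos δ = 45 × cos 32.97° = 37.8 m.

37.8 m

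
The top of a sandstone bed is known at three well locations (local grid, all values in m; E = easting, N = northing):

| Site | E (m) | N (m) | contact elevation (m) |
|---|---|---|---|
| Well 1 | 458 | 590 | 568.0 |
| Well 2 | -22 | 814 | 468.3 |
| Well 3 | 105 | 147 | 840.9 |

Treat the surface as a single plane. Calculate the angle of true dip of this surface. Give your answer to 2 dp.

Two edge vectors: Well 1→Well 2 = (-480, 224, -99.7), Well 1→Well 3 = (-353, -443, 272.9).
Normal n = (Well 1→Well 2) × (Well 1→Well 3) = (16962.5, 166186.1, 291712).
So ∂z/∂E = −n_x/n_z = −0.05815 and ∂z/∂N = −n_y/n_z = −0.56969.
Gradient magnitude |∇z| = √(a² + b²) = √(0.00338 + 0.32455) = 0.57265.
True dip = arctan(0.57265) = 29.80°, dipping toward N (azimuth ≈ 006°).

29.80°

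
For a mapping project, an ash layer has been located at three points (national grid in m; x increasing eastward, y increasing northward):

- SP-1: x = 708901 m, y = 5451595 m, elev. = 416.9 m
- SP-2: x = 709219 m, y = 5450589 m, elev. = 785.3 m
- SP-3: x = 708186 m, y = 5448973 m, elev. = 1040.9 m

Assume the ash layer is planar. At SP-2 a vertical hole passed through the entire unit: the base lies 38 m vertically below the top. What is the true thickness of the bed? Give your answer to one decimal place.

Let the plane be z = a·x + b·y + c.
SP-2−SP-1: 318a − 1006b = 368.4;  SP-3−SP-1: −715a − 2622b = 624.
Solving gives a = 0.21776, b = −0.29737.
|∇z| = √(a²+b²) = 0.36857, so dip δ = arctan(0.36857) = 20.23°.
True thickness = vertical thickness × cos δ = 38 × cos 20.23° = 35.7 m.

35.7 m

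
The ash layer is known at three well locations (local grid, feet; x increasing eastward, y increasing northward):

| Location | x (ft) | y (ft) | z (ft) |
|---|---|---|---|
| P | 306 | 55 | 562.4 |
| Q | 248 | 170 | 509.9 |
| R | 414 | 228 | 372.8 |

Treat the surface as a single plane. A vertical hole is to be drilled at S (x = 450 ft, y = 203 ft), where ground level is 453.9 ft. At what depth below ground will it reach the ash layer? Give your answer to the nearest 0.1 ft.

82.9 ft

Two edge vectors: P→Q = (-58, 115, -52.5), P→R = (108, 173, -189.6).
Normal n = (P→Q) × (P→R) = (-12721.5, -16666.8, -22454).
So ∂z/∂x = −n_x/n_z = −0.56656 and ∂z/∂y = −n_y/n_z = −0.74226.
Intercept c from P: 562.4 + 173.37 + 40.82 = 776.59.
At (450, 203): z_contact = −254.95 − 150.68 + 776.59 = 370.96 ft.
Depth below ground = 453.9 − 370.96 = 82.9 ft.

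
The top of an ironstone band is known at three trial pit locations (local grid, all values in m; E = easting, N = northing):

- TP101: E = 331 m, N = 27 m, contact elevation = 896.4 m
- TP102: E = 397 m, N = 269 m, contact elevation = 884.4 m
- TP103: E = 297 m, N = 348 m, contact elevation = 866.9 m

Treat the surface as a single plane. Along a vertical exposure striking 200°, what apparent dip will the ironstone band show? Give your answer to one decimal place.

Let the plane be z = a·E + b·N + c.
TP102−TP101: 66a + 242b = −12;  TP103−TP101: −34a + 321b = −29.5.
Solving gives a = 0.11175, b = −0.08006.
Unit vector along 200° is (sin 200°, cos 200°) = (-0.3420, -0.9397).
Slope in that direction = a·(-0.3420) + b·(-0.9397) = 0.03701.
Apparent dip = arctan|0.03701| = 2.1° (true dip is 7.8°, so apparent ≤ true as expected).

2.1°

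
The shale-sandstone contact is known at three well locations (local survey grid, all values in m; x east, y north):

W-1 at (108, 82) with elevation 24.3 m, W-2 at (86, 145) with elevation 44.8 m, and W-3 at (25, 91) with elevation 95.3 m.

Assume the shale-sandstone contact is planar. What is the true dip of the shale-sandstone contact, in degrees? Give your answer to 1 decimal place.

40.5°

Two edge vectors: W-1→W-2 = (-22, 63, 20.5), W-1→W-3 = (-83, 9, 71).
Normal n = (W-1→W-2) × (W-1→W-3) = (4288.5, -139.5, 5031).
So ∂z/∂x = −n_x/n_z = −0.85242 and ∂z/∂y = −n_y/n_z = 0.02773.
Gradient magnitude |∇z| = √(a² + b²) = √(0.72661 + 0.00077) = 0.85287.
True dip = arctan(0.85287) = 40.5°, dipping toward E (azimuth ≈ 092°).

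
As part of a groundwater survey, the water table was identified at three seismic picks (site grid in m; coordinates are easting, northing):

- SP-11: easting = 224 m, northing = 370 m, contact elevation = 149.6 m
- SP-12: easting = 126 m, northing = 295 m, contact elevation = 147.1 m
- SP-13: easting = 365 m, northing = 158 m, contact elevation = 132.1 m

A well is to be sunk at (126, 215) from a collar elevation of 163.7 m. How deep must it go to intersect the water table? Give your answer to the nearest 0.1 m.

Two edge vectors: SP-11→SP-12 = (-98, -75, -2.5), SP-11→SP-13 = (141, -212, -17.5).
Normal n = (SP-11→SP-12) × (SP-11→SP-13) = (782.5, -2067.5, 31351).
So ∂z/∂easting = −n_x/n_z = −0.02496 and ∂z/∂northing = −n_y/n_z = 0.06595.
Intercept c from SP-11: 149.6 + 5.59 − 24.40 = 130.79.
At (126, 215): z_contact = −3.14 + 14.18 + 130.79 = 141.82 m.
Depth below ground = 163.7 − 141.82 = 21.9 m.

21.9 m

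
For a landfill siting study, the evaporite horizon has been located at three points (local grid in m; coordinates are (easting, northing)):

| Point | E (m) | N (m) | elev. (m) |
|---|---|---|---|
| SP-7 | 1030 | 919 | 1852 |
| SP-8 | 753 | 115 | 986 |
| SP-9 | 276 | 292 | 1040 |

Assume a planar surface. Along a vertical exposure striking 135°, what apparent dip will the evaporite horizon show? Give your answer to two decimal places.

27.48°

Two edge vectors: SP-7→SP-8 = (-277, -804, -866), SP-7→SP-9 = (-754, -627, -812).
Normal n = (SP-7→SP-8) × (SP-7→SP-9) = (109866, 428040, -432537).
So ∂z/∂E = −n_x/n_z = 0.25400 and ∂z/∂N = −n_y/n_z = 0.98960.
Unit vector along 135° is (sin 135°, cos 135°) = (0.7071, -0.7071).
Slope in that direction = a·(0.7071) + b·(-0.7071) = −0.52015.
Apparent dip = arctan|0.52015| = 27.48° (true dip is 45.6°, so apparent ≤ true as expected).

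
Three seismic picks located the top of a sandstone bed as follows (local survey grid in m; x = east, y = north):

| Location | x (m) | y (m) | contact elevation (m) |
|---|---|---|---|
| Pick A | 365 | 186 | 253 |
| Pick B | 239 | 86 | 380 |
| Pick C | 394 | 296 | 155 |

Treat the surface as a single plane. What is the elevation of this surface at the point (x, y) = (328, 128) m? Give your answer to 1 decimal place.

312.9 m

Two edge vectors: Pick A→Pick B = (-126, -100, 127), Pick A→Pick C = (29, 110, -98).
Normal n = (Pick A→Pick B) × (Pick A→Pick C) = (-4170, -8665, -10960).
So ∂z/∂x = −n_x/n_z = −0.38047 and ∂z/∂y = −n_y/n_z = −0.79060.
Intercept c from Pick A: 253 + 138.87 + 147.05 = 538.93.
At (328, 128): z = −124.8 − 101.2 + 538.93 = 312.9 m.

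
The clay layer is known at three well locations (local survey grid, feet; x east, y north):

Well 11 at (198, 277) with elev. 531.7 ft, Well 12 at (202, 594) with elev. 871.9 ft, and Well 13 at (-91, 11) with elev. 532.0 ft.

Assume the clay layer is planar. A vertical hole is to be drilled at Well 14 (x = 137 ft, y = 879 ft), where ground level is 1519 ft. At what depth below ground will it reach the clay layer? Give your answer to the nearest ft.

Let the plane be z = a·x + b·y + c.
Well 12−Well 11: 4a + 317b = 340.2;  Well 13−Well 11: −289a − 266b = 0.3.
Solving gives a = −1.00043, b = 1.08581.
Then c = 531.7 − a·198 − b·277 = 429.02.
At (137, 879): z_contact = −137.1 + 954.4 + 429.02 = 1246.4 ft.
Depth below ground = 1519 − 1246.4 = 273 ft.

273 ft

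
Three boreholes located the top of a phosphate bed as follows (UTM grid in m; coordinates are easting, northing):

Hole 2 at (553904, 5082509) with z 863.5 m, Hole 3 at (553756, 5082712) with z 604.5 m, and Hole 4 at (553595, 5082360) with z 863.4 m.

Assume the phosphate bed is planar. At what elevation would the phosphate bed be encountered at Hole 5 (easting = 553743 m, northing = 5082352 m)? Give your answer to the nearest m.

Two edge vectors: Hole 2→Hole 3 = (-148, 203, -259), Hole 2→Hole 4 = (-309, -149, -0.1).
Normal n = (Hole 2→Hole 3) × (Hole 2→Hole 4) = (-38611.3, 80016.2, 84779).
So ∂z/∂easting = −n_x/n_z = 0.45543472 and ∂z/∂northing = −n_y/n_z = −0.94382099.
Intercept c from Hole 2: 863.5 − 252267.11 + 4796978.69 = 4545575.08.
At (553743, 5082352): z = 252193.8 − 4796830.5 + 4545575.08 = 938.4 m.

938 m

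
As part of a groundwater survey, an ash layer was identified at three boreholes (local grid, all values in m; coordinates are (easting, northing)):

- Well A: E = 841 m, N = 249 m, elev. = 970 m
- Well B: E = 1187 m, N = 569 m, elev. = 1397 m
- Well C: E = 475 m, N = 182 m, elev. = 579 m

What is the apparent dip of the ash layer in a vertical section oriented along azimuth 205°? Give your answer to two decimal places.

Let the plane be z = a·E + b·N + c.
Well B−Well A: 346a + 320b = 427;  Well C−Well A: −366a − 67b = −391.
Solving gives a = 1.02739, b = 0.22351.
Unit vector along 205° is (sin 205°, cos 205°) = (-0.4226, -0.9063).
Slope in that direction = a·(-0.4226) + b·(-0.9063) = −0.63676.
Apparent dip = arctan|0.63676| = 32.49° (true dip is 46.4°, so apparent ≤ true as expected).

32.49°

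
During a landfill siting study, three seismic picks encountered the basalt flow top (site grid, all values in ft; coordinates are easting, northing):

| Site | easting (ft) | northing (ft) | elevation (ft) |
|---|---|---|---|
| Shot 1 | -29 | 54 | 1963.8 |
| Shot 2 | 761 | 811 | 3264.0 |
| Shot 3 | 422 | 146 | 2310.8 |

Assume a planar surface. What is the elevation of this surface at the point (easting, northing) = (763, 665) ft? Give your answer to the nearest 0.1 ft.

Let the plane be z = a·easting + b·northing + c.
Shot 2−Shot 1: 790a + 757b = 1300.2;  Shot 3−Shot 1: 451a + 92b = 347.
Solving gives a = 0.53236, b = 1.16200.
Then c = 1963.8 − a·-29 − b·54 = 1916.49.
At (763, 665): z = 406.2 + 772.7 + 1916.49 = 3095.4 ft.

3095.4 ft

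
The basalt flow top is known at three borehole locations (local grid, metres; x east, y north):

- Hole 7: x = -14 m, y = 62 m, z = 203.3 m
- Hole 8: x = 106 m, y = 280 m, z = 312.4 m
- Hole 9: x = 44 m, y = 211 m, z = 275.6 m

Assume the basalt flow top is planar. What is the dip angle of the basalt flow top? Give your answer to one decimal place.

24.6°

Let the plane be z = a·x + b·y + c.
Hole 8−Hole 7: 120a + 218b = 109.1;  Hole 9−Hole 7: 58a + 149b = 72.3.
Solving gives a = 0.09444, b = 0.44847.
Gradient magnitude |∇z| = √(a² + b²) = √(0.00892 + 0.20113) = 0.45831.
True dip = arctan(0.45831) = 24.6°, dipping toward SSW (azimuth ≈ 192°).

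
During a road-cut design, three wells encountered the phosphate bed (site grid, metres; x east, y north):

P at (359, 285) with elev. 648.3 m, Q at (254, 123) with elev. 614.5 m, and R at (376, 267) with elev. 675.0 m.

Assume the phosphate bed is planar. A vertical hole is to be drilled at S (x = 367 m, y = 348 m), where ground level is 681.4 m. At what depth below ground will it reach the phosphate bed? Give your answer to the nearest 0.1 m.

54.8 m

Two edge vectors: P→Q = (-105, -162, -33.8), P→R = (17, -18, 26.7).
Normal n = (P→Q) × (P→R) = (-4933.8, 2228.9, 4644).
So ∂z/∂x = −n_x/n_z = 1.06240 and ∂z/∂y = −n_y/n_z = −0.47995.
Intercept c from P: 648.3 − 381.40 + 136.79 = 403.68.
At (367, 348): z_contact = 389.90 − 167.02 + 403.68 = 626.56 m.
Depth below ground = 681.4 − 626.56 = 54.8 m.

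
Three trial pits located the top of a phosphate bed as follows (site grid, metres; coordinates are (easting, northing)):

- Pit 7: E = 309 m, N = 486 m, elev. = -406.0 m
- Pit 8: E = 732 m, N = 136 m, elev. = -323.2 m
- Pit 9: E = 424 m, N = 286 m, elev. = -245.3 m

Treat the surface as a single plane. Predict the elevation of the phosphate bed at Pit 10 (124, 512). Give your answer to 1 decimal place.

Let the plane be z = a·E + b·N + c.
Pit 8−Pit 7: 423a − 350b = 82.8;  Pit 9−Pit 7: 115a − 200b = 160.7.
Solving gives a = −0.89481, b = −1.31802.
Then c = -406 − a·309 − b·486 = 511.05.
At (124, 512): z = −111.0 − 674.8 + 511.05 = -274.7 m.

-274.7 m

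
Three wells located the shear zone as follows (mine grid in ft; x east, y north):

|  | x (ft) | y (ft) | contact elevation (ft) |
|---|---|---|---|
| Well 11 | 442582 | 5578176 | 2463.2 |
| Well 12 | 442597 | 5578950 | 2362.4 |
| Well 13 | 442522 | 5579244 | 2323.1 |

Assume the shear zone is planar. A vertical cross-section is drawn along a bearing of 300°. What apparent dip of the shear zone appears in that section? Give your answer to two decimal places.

Two edge vectors: Well 11→Well 12 = (15, 774, -100.8), Well 11→Well 13 = (-60, 1068, -140.1).
Normal n = (Well 11→Well 12) × (Well 11→Well 13) = (-783, 8149.5, 62460).
So ∂z/∂x = −n_x/n_z = 0.01254 and ∂z/∂y = −n_y/n_z = −0.13048.
Unit vector along 300° is (sin 300°, cos 300°) = (-0.8660, 0.5000).
Slope in that direction = a·(-0.8660) + b·(0.5000) = −0.07609.
Apparent dip = arctan|0.07609| = 4.35° (true dip is 7.5°, so apparent ≤ true as expected).

4.35°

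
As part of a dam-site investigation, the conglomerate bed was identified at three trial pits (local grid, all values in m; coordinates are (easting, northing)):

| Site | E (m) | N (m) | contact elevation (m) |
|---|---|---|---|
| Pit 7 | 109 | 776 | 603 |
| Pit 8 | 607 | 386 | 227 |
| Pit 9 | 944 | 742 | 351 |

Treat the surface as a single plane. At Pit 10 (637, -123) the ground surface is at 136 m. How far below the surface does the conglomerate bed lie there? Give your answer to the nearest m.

228 m

Two edge vectors: Pit 7→Pit 8 = (498, -390, -376), Pit 7→Pit 9 = (835, -34, -252).
Normal n = (Pit 7→Pit 8) × (Pit 7→Pit 9) = (85496, -188464, 308718).
So ∂z/∂E = −n_x/n_z = −0.27694 and ∂z/∂N = −n_y/n_z = 0.61047.
Intercept c from Pit 7: 603 + 30.19 − 473.73 = 159.46.
At (637, -123): z_contact = −176.4 − 75.1 + 159.46 = -92.0 m.
Depth below ground = 136 − (-92.0) = 228 m.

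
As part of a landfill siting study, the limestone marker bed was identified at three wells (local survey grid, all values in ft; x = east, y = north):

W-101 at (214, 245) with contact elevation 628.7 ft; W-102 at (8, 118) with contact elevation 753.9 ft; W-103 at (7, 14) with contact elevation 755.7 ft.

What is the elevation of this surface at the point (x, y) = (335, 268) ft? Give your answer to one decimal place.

Two edge vectors: W-101→W-102 = (-206, -127, 125.2), W-101→W-103 = (-207, -231, 127).
Normal n = (W-101→W-102) × (W-101→W-103) = (12792.2, 245.6, 21297).
So ∂z/∂x = −n_x/n_z = −0.60066 and ∂z/∂y = −n_y/n_z = −0.01153.
Intercept c from W-101: 628.7 + 128.54 + 2.83 = 760.07.
At (335, 268): z = −201.2 − 3.1 + 760.07 = 555.8 ft.

555.8 ft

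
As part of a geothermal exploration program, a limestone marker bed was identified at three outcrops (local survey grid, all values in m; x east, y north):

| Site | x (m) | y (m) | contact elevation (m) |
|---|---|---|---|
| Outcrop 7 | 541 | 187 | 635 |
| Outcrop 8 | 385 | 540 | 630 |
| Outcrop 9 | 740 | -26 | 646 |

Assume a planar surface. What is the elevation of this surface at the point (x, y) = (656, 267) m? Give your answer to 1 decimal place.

Let the plane be z = a·x + b·y + c.
Outcrop 8−Outcrop 7: −156a + 353b = −5;  Outcrop 9−Outcrop 7: 199a − 213b = 11.
Solving gives a = 0.07612, b = 0.01948.
Then c = 635 − a·541 − b·187 = 590.18.
At (656, 267): z = 49.9 + 5.2 + 590.18 = 645.3 m.

645.3 m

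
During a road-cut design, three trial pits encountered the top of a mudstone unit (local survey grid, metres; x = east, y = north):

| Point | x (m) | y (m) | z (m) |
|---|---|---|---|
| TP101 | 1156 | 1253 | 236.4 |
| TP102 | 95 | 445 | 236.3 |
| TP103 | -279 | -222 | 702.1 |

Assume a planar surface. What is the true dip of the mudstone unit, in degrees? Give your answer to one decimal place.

Two edge vectors: TP101→TP102 = (-1061, -808, -0.1), TP101→TP103 = (-1435, -1475, 465.7).
Normal n = (TP101→TP102) × (TP101→TP103) = (-376433.1, 494251.2, 405495).
So ∂z/∂x = −n_x/n_z = 0.92833 and ∂z/∂y = −n_y/n_z = −1.21888.
Gradient magnitude |∇z| = √(a² + b²) = √(0.86180 + 1.48568) = 1.53215.
True dip = arctan(1.53215) = 56.9°, dipping toward NW (azimuth ≈ 323°).

56.9°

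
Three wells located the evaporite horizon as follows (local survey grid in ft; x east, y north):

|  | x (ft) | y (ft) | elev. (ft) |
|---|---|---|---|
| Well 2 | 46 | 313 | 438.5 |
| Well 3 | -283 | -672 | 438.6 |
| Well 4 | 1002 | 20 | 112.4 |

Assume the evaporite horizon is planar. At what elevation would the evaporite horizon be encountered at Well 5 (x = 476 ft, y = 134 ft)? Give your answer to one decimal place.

286.9 ft

Let the plane be z = a·x + b·y + c.
Well 3−Well 2: −329a − 985b = 0.1;  Well 4−Well 2: 956a − 293b = −326.1.
Solving gives a = −0.309461, b = 0.103261.
Then c = 438.5 − a·46 − b·313 = 420.41.
At (476, 134): z = −147.3 + 13.8 + 420.41 = 286.9 ft.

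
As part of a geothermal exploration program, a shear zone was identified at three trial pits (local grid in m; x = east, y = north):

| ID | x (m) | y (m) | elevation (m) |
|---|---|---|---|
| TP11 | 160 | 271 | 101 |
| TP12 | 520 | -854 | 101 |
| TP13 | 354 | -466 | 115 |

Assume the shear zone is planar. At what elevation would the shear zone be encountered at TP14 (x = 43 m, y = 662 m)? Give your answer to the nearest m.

98 m

Let the plane be z = a·x + b·y + c.
TP12−TP11: 360a − 1125b = 0;  TP13−TP11: 194a − 737b = 14.
Solving gives a = −0.33461, b = −0.10707.
Then c = 101 − a·160 − b·271 = 183.55.
At (43, 662): z = −14.4 − 70.9 + 183.55 = 98.3 m.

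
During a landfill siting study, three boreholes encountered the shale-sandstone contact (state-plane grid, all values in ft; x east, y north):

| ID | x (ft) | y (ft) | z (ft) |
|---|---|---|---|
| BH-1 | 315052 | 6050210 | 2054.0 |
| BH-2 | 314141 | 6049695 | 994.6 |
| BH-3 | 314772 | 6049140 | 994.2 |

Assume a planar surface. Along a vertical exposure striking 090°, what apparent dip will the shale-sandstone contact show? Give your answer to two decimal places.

Let the plane be z = a·x + b·y + c.
BH-2−BH-1: −911a − 515b = −1059.4;  BH-3−BH-1: −280a − 1070b = −1059.8.
Solving gives a = 0.70766, b = 0.80529.
Unit vector along 090° is (sin 90°, cos 90°) = (1.0000, 0.0000).
Slope in that direction = a·(1.0000) + b·(0.0000) = 0.70766.
Apparent dip = arctan|0.70766| = 35.29° (true dip is 47.0°, so apparent ≤ true as expected).

35.29°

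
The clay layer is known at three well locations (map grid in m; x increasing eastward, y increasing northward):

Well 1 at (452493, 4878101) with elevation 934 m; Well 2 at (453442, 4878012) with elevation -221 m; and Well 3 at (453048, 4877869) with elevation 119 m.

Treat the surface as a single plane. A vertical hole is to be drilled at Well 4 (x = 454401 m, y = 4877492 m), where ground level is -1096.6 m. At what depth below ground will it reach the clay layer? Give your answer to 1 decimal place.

625.0 m

Two edge vectors: Well 1→Well 2 = (949, -89, -1155), Well 1→Well 3 = (555, -232, -815).
Normal n = (Well 1→Well 2) × (Well 1→Well 3) = (-195425, 132410, -170773).
So ∂z/∂x = −n_x/n_z = −1.144355372 and ∂z/∂y = −n_y/n_z = 0.775356760.
Intercept c from Well 1: 934 + 517812.80 − 3782268.59 = −3263521.79.
At (454401, 4877492): z_contact = −519996.23 + 3781796.39 − 3263521.79 = -1721.62 m.
Depth below ground = -1096.6 − (-1721.62) = 625.0 m.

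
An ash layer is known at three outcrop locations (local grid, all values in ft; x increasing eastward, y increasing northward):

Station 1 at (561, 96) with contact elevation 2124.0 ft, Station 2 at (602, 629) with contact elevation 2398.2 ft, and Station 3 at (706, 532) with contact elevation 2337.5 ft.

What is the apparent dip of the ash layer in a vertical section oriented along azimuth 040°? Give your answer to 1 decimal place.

Two edge vectors: Station 1→Station 2 = (41, 533, 274.2), Station 1→Station 3 = (145, 436, 213.5).
Normal n = (Station 1→Station 2) × (Station 1→Station 3) = (-5755.7, 31005.5, -59409).
So ∂z/∂x = −n_x/n_z = −0.09688 and ∂z/∂y = −n_y/n_z = 0.52190.
Unit vector along 040° is (sin 40°, cos 40°) = (0.6428, 0.7660).
Slope in that direction = a·(0.6428) + b·(0.7660) = 0.33752.
Apparent dip = arctan|0.33752| = 18.7° (true dip is 28.0°, so apparent ≤ true as expected).

18.7°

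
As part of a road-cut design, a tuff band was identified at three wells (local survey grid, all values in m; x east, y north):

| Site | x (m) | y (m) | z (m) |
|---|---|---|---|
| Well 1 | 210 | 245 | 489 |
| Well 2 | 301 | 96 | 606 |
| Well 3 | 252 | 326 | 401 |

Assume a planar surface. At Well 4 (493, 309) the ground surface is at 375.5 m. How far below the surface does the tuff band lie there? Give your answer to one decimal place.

22.7 m

Two edge vectors: Well 1→Well 2 = (91, -149, 117), Well 1→Well 3 = (42, 81, -88).
Normal n = (Well 1→Well 2) × (Well 1→Well 3) = (3635, 12922, 13629).
So ∂z/∂x = −n_x/n_z = −0.26671 and ∂z/∂y = −n_y/n_z = −0.94813.
Intercept c from Well 1: 489 + 56.01 + 232.29 = 777.30.
At (493, 309): z_contact = −131.49 − 292.97 + 777.30 = 352.84 m.
Depth below ground = 375.5 − 352.84 = 22.7 m.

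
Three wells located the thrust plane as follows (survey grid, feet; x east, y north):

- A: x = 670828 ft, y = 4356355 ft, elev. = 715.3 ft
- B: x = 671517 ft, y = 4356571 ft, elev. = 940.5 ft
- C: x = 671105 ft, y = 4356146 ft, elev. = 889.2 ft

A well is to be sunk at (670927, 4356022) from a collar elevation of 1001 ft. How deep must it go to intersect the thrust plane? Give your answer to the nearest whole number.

151 ft

Two edge vectors: A→B = (689, 216, 225.2), A→C = (277, -209, 173.9).
Normal n = (A→B) × (A→C) = (84629.2, -57436.7, -203833).
So ∂z/∂x = −n_x/n_z = 0.41518890 and ∂z/∂y = −n_y/n_z = −0.28178313.
Intercept c from A: 715.3 − 278520.34 + 1227547.33 = 949742.29.
At (670927, 4356022): z_contact = 278561.4 − 1227453.5 + 949742.29 = 850.2 ft.
Depth below ground = 1001 − 850.2 = 151 ft.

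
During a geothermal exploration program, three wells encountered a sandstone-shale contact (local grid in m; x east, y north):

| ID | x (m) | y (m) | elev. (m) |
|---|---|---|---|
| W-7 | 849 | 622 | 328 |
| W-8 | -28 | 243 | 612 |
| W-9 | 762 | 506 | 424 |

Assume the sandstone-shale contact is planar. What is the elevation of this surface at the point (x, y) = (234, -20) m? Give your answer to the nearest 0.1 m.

852.6 m

Two edge vectors: W-7→W-8 = (-877, -379, 284), W-7→W-9 = (-87, -116, 96).
Normal n = (W-7→W-8) × (W-7→W-9) = (-3440, 59484, 68759).
So ∂z/∂x = −n_x/n_z = 0.05003 and ∂z/∂y = −n_y/n_z = −0.86511.
Intercept c from W-7: 328 − 42.48 + 538.10 = 823.62.
At (234, -20): z = 11.7 + 17.3 + 823.62 = 852.6 m.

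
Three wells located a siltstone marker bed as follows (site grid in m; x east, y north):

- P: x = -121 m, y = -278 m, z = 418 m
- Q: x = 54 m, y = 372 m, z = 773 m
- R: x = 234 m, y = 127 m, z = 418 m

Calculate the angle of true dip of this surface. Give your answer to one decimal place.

Two edge vectors: P→Q = (175, 650, 355), P→R = (355, 405, 0).
Normal n = (P→Q) × (P→R) = (-143775, 126025, -159875).
So ∂z/∂x = −n_x/n_z = −0.89930 and ∂z/∂y = −n_y/n_z = 0.78827.
Gradient magnitude |∇z| = √(a² + b²) = √(0.80873 + 0.62137) = 1.19587.
True dip = arctan(1.19587) = 50.1°, dipping toward SE (azimuth ≈ 131°).

50.1°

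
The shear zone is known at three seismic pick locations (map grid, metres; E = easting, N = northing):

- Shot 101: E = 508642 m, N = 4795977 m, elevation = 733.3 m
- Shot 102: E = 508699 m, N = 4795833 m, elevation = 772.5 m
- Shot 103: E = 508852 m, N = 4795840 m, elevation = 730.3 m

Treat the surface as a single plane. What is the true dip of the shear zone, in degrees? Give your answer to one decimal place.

24.5°

Let the plane be z = a·E + b·N + c.
Shot 102−Shot 101: 57a − 144b = 39.2;  Shot 103−Shot 101: 210a − 137b = −3.
Solving gives a = −0.25868, b = −0.37462.
Gradient magnitude |∇z| = √(a² + b²) = √(0.06691 + 0.14034) = 0.45525.
True dip = arctan(0.45525) = 24.5°, dipping toward NE (azimuth ≈ 035°).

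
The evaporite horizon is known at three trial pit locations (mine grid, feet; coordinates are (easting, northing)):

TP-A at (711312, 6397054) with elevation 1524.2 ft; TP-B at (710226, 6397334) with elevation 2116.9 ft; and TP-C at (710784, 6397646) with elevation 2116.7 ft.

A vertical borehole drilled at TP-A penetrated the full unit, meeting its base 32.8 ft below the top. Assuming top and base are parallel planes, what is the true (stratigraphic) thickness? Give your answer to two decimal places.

26.05 ft

Two edge vectors: TP-A→TP-B = (-1086, 280, 592.7), TP-A→TP-C = (-528, 592, 592.5).
Normal n = (TP-A→TP-B) × (TP-A→TP-C) = (-184978.4, 330509.4, -495072).
So ∂z/∂E = −n_x/n_z = −0.37364 and ∂z/∂N = −n_y/n_z = 0.66760.
|∇z| = √(a²+b²) = 0.76505, so dip δ = arctan(0.76505) = 37.42°.
True thickness = vertical thickness × cos δ = 32.8 × cos 37.42° = 26.05 ft.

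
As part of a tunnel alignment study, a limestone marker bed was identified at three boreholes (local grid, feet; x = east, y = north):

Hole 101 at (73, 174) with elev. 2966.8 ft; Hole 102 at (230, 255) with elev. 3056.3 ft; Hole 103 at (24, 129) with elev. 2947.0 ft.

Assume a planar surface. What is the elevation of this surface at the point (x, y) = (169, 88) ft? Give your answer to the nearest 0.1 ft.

3077.4 ft

Let the plane be z = a·x + b·y + c.
Hole 102−Hole 101: 157a + 81b = 89.5;  Hole 103−Hole 101: −49a − 45b = −19.8.
Solving gives a = 0.78285, b = −0.41244.
Then c = 2966.8 − a·73 − b·174 = 2981.42.
At (169, 88): z = 132.3 − 36.3 + 2981.42 = 3077.4 ft.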